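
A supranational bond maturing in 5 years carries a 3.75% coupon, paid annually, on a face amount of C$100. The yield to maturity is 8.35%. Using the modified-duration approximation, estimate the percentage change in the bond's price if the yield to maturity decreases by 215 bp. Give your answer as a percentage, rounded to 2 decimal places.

+9.14%

Periodic yield y = 0.0835. Modified duration first:
  t   CF        PV=CF/(1+0.0835)^t    t·PV
  1         3.75         3.4610         3.4610
  2         3.75         3.1943         6.3886
  3         3.75         2.9481         8.8443
  4         3.75         2.7209        10.8837
  5       103.75        69.4774       347.3870
  Σ                     81.8017       376.9646
P = 81.8017; D_Mac = 4.60827 yrs; D_mod = 4.60827/(1+0.0835) = 4.25314 yrs.
ΔP/P ≈ -D_mod · Δy = -4.25314 × (-0.0215) = +0.091442 = +9.1442%.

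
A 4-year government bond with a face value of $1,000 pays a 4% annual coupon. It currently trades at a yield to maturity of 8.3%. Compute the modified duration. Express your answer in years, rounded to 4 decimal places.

Periodic yield y = 0.083. First find Macaulay duration:
  t   CF        PV=CF/(1+0.083)^t    t·PV
  1        40.00        36.9344        36.9344
  2        40.00        34.1038        68.2076
  3        40.00        31.4901        94.4704
  4     1,040.00       755.9960     3,023.9841
  Σ                    858.5244     3,223.5966
P = 858.5244; Macaulay duration = 3,223.5966 / 858.5244 = 3.75481 years.
Modified duration = D_Mac / (1 + y) = 3.75481 / 1.083 = 3.46705 years.

3.4670 years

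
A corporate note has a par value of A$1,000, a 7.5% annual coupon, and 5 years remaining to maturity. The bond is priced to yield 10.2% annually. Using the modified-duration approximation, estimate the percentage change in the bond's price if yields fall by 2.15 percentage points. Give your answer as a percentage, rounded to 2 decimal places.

+8.41%

Periodic yield y = 0.102. Modified duration first:
  t   CF        PV=CF/(1+0.102)^t    t·PV
  1        75.00        68.0581        68.0581
  2        75.00        61.7587       123.5174
  3        75.00        56.0424       168.1271
  4        75.00        50.8551       203.4206
  5     1,075.00       661.4553     3,307.2764
  Σ                    898.1696     3,870.3996
P = 898.1696; D_Mac = 4.30921 yrs; D_mod = 4.30921/(1+0.102) = 3.91035 yrs.
ΔP/P ≈ -D_mod · Δy = -3.91035 × (-0.0215) = +0.084073 = +8.4073%.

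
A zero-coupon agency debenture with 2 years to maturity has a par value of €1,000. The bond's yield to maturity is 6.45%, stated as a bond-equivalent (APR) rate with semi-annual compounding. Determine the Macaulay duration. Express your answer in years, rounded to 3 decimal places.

2.000 years

A zero-coupon bond has a single cash flow at maturity, so its Macaulay duration equals its maturity: 2 years.
(Equivalently: 4 semi-annual periods ÷ 2 = 2 years.)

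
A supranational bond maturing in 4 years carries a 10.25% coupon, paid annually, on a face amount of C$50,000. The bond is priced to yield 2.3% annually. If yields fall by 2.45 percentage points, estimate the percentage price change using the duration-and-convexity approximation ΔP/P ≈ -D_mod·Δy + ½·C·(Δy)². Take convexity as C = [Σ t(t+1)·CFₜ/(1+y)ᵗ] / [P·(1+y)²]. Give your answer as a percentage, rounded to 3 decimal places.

With y = 0.023:
  t   CF        PV=CF/(1+0.023)^t    t·PV        t(t+1)·PV
  1     5,125.00     5,009.7752     5,009.7752      10,019.5503
  2     5,125.00     4,897.1409     9,794.2819      29,382.8456
  3     5,125.00     4,787.0390    14,361.1171      57,444.4684
  4    55,125.00    50,332.2178   201,328.8714   1,006,644.3569
  Σ                 65,026.1730   230,494.0455   1,103,491.2212
P = 65,026.1730; D_Mac = 3.54463 yrs; D_mod = 3.46494 yrs; C = 16.21547.
Duration effect: -3.46494 × (-0.0245) = +0.084891
Convexity effect: 0.5 × 16.21547 × (-0.0245)² = +0.0048667
ΔP/P ≈ +0.084891 + 0.0048667 = +0.089758 = +8.9758%.

+8.976%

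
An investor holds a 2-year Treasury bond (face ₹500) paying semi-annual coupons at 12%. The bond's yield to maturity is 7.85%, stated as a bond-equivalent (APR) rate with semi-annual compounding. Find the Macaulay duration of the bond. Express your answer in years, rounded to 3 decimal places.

Periodic yield y = 0.03925. Discount each cash flow and weight by its period:
  t   CF        PV=CF/(1+0.03925)^t    t·PV
  1        30.00        28.8670        28.8670
  2        30.00        27.7767        55.5535
  3        30.00        26.7277        80.1830
  4       530.00       454.3554     1,817.4218
  Σ                    537.7268     1,982.0252
Price P = Σ PV = 537.7268.
Macaulay duration = Σ(t·PV) / P = 1,982.0252 / 537.7268 = 3.68593 half-year periods.
In years: 3.68593 / 2 = 1.84297 years.

1.843 years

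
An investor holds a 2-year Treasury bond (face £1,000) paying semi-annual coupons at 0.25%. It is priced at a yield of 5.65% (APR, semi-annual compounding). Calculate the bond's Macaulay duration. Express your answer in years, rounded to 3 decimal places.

1.996 years

Periodic yield y = 0.02825. Discount each cash flow and weight by its period:
  t   CF        PV=CF/(1+0.02825)^t    t·PV
  1         1.25         1.2157         1.2157
  2         1.25         1.1823         2.3645
  3         1.25         1.1498         3.4493
  4     1,001.25       895.6692     3,582.6769
  Σ                    899.2169     3,589.7064
Price P = Σ PV = 899.2169.
Macaulay duration = Σ(t·PV) / P = 3,589.7064 / 899.2169 = 3.99204 half-year periods.
In years: 3.99204 / 2 = 1.99602 years.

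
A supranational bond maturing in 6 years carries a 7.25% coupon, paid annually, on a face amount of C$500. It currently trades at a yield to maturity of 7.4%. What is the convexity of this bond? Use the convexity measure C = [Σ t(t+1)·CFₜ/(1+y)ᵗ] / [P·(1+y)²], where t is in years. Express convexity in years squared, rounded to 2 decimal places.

28.97

With y = 0.074:
  t   CF        PV=CF/(1+0.074)^t    t·PV        t(t+1)·PV
  1        36.25        33.7523        33.7523          67.5047
  2        36.25        31.4267        62.8535         188.5605
  3        36.25        29.2614        87.7842         351.1369
  4        36.25        27.2453       108.9810         544.9051
  5        36.25        25.3680       126.8401         761.0407
  6       536.25       349.4151     2,096.4903      14,675.4324
  Σ                    496.4688     2,516.7015      16,588.5802
P = 496.4688.
Convexity = Σ t(t+1)·PV / [P·(1+y)²] = 16,588.5802 / (496.4688 × 1.153476) = 28.96734.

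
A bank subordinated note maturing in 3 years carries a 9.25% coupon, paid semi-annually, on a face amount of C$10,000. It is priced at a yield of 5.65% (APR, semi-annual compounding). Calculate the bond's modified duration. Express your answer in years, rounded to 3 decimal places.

2.630 years

Periodic yield y = 0.02825. First find Macaulay duration:
  t   CF        PV=CF/(1+0.02825)^t    t·PV
  1       462.50       449.7933       449.7933
  2       462.50       437.4358       874.8716
  3       462.50       425.4177     1,276.2532
  4       462.50       413.7299     1,654.9194
  5       462.50       402.3631     2,011.8155
  6    10,462.50     8,852.0358    53,112.2148
  Σ                 10,980.7756    59,379.8678
P = 10,980.7756; Macaulay duration = 59,379.8678 / 10,980.7756 = 5.40762 half-year periods = 2.70381 years.
Modified duration = D_Mac / (1 + y) = 2.70381 / 1.02825 = 2.62953 years.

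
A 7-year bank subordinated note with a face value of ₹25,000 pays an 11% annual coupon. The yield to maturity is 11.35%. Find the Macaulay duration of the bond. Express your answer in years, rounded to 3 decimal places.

5.215 years

Periodic yield y = 0.1135. Discount each cash flow and weight by its year:
  t   CF        PV=CF/(1+0.1135)^t    t·PV
  1     2,750.00     2,469.6902     2,469.6902
  2     2,750.00     2,217.9526     4,435.9051
  3     2,750.00     1,991.8748     5,975.6243
  4     2,750.00     1,788.8413     7,155.3651
  5     2,750.00     1,606.5032     8,032.5159
  6     2,750.00     1,442.7509     8,656.5056
  7    27,750.00    13,074.6911    91,522.8379
  Σ                 24,592.3040   128,248.4440
Price P = Σ PV = 24,592.3040.
Macaulay duration = Σ(t·PV) / P = 128,248.4440 / 24,592.3040 = 5.21498 years.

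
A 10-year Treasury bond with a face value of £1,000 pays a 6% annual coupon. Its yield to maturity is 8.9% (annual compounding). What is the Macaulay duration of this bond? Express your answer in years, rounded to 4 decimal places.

Periodic yield y = 0.089. Discount each cash flow and weight by its year:
  t   CF        PV=CF/(1+0.089)^t    t·PV
  1        60.00        55.0964        55.0964
  2        60.00        50.5936       101.1872
  3        60.00        46.4588       139.3763
  4        60.00        42.6619       170.6474
  5        60.00        39.1753       195.8763
  6        60.00        35.9736       215.8416
  7        60.00        33.0336       231.2353
  8        60.00        30.3339       242.6712
  9        60.00        27.8548       250.6934
  10    1,060.00       451.8841     4,518.8411
  Σ                    813.0659     6,121.4661
Price P = Σ PV = 813.0659.
Macaulay duration = Σ(t·PV) / P = 6,121.4661 / 813.0659 = 7.52887 years.

7.5289 years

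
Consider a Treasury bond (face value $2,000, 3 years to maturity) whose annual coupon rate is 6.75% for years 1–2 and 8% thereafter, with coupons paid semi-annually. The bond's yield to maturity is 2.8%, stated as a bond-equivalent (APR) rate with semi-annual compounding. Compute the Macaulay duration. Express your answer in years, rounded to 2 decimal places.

2.78 years

Periodic yield y = 0.014. Discount each cash flow and weight by its period:
  t   CF        PV=CF/(1+0.014)^t    t·PV
  1        67.50        66.5680        66.5680
  2        67.50        65.6490       131.2979
  3        67.50        64.7426       194.2277
  4        67.50        63.8487       255.3947
  5        80.00        74.6277       373.1386
  6     2,080.00     1,913.5315    11,481.1887
  Σ                  2,248.9674    12,501.8158
Price P = Σ PV = 2,248.9674.
Macaulay duration = Σ(t·PV) / P = 12,501.8158 / 2,248.9674 = 5.55891 half-year periods.
In years: 5.55891 / 2 = 2.77946 years.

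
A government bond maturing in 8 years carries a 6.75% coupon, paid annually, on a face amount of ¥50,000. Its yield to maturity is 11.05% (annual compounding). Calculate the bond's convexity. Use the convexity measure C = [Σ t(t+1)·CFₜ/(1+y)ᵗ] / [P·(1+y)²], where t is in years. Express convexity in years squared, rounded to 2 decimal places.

With y = 0.1105:
  t   CF        PV=CF/(1+0.1105)^t    t·PV        t(t+1)·PV
  1     3,375.00     3,039.1715     3,039.1715       6,078.3431
  2     3,375.00     2,736.7596     5,473.5192      16,420.5576
  3     3,375.00     2,464.4391     7,393.3173      29,573.2691
  4     3,375.00     2,219.2157     8,876.8630      44,384.3150
  5     3,375.00     1,998.3933     9,991.9664      59,951.7987
  6     3,375.00     1,799.5437    10,797.2623      75,580.8358
  7     3,375.00     1,620.4806    11,343.3642      90,746.9138
  8    53,375.00    23,077.5332   184,620.2658   1,661,582.3924
  Σ                 38,955.5368   241,535.7298   1,984,318.4255
P = 38,955.5368.
Convexity = Σ t(t+1)·PV / [P·(1+y)²] = 1,984,318.4255 / (38,955.5368 × 1.233210) = 41.30523.

41.31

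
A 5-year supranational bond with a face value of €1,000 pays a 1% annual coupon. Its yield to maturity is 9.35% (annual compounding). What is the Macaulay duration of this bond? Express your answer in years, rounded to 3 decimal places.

Periodic yield y = 0.0935. Discount each cash flow and weight by its year:
  t   CF        PV=CF/(1+0.0935)^t    t·PV
  1        10.00         9.1449         9.1449
  2        10.00         8.3630        16.7260
  3        10.00         7.6479        22.9438
  4        10.00         6.9940        27.9759
  5     1,010.00       645.9924     3,229.9622
  Σ                    678.1423     3,306.7529
Price P = Σ PV = 678.1423.
Macaulay duration = Σ(t·PV) / P = 3,306.7529 / 678.1423 = 4.87619 years.

4.876 years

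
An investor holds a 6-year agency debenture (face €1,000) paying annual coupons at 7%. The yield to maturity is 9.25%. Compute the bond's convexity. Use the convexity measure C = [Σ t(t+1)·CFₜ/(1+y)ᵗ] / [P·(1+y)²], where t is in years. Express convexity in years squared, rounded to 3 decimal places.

27.828

With y = 0.0925:
  t   CF        PV=CF/(1+0.0925)^t    t·PV        t(t+1)·PV
  1        70.00        64.0732        64.0732         128.1465
  2        70.00        58.6483       117.2965         351.8896
  3        70.00        53.6826       161.0479         644.1914
  4        70.00        49.1374       196.5496         982.7482
  5        70.00        44.9770       224.8852       1,349.3110
  6     1,070.00       629.2962     3,775.7772      26,430.4401
  Σ                    899.8147     4,539.6296      29,886.7267
P = 899.8147.
Convexity = Σ t(t+1)·PV / [P·(1+y)²] = 29,886.7267 / (899.8147 × 1.193556) = 27.82802.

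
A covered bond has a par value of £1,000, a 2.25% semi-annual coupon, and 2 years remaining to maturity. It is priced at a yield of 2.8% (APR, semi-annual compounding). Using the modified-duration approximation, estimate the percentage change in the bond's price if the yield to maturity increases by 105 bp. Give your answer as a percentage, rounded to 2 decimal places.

-2.04%

Periodic yield y = 0.014. Modified duration first:
  t   CF        PV=CF/(1+0.014)^t    t·PV
  1        11.25        11.0947        11.0947
  2        11.25        10.9415        21.8830
  3        11.25        10.7904        32.3713
  4     1,011.25       956.5479     3,826.1915
  Σ                    989.3745     3,891.5405
P = 989.3745; D_Mac = 3.93333 half-year periods = 1.96667 yrs; D_mod = 1.96667/(1+0.014) = 1.93951 yrs.
ΔP/P ≈ -D_mod · Δy = -1.93951 × (+0.0105) = -0.020365 = -2.0365%.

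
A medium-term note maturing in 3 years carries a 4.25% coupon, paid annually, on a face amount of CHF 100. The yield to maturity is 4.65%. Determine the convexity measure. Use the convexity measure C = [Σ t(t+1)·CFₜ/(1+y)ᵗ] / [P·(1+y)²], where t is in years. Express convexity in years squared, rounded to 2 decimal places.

10.37

With y = 0.0465:
  t   CF        PV=CF/(1+0.0465)^t    t·PV        t(t+1)·PV
  1         4.25         4.0612         4.0612           8.1223
  2         4.25         3.8807         7.7614          23.2842
  3       104.25        90.9617       272.8850       1,091.5399
  Σ                     98.9035       284.7075       1,122.9464
P = 98.9035.
Convexity = Σ t(t+1)·PV / [P·(1+y)²] = 1,122.9464 / (98.9035 × 1.095162) = 10.36738.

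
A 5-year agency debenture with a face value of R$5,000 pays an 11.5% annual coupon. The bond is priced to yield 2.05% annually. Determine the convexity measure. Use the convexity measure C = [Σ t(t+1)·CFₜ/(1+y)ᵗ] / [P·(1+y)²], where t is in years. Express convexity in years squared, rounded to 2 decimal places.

22.95

With y = 0.0205:
  t   CF        PV=CF/(1+0.0205)^t    t·PV        t(t+1)·PV
  1       575.00       563.4493       563.4493       1,126.8986
  2       575.00       552.1306     1,104.2612       3,312.7837
  3       575.00       541.0393     1,623.1179       6,492.4717
  4       575.00       530.1708     2,120.6832      10,603.4161
  5     5,575.00     5,037.0913    25,185.4567     151,112.7403
  Σ                  7,223.8814    30,596.9684     172,648.3103
P = 7,223.8814.
Convexity = Σ t(t+1)·PV / [P·(1+y)²] = 172,648.3103 / (7,223.8814 × 1.041420) = 22.94910.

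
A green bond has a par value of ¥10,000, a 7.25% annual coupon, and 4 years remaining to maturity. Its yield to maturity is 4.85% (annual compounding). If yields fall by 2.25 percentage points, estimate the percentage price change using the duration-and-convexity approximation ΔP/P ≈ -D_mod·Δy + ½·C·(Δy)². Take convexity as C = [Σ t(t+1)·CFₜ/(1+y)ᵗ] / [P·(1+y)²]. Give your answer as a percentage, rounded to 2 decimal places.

+8.19%

With y = 0.0485:
  t   CF        PV=CF/(1+0.0485)^t    t·PV        t(t+1)·PV
  1       725.00       691.4640       691.4640       1,382.9280
  2       725.00       659.4793     1,318.9585       3,956.8755
  3       725.00       628.9740     1,886.9220       7,547.6882
  4    10,725.00     8,874.0845    35,496.3382     177,481.6908
  Σ                 10,854.0018    39,393.6827     190,369.1824
P = 10,854.0018; D_Mac = 3.62942 yrs; D_mod = 3.46153 yrs; C = 15.95401.
Duration effect: -3.46153 × (-0.0225) = +0.077884
Convexity effect: 0.5 × 15.95401 × (-0.0225)² = +0.0040384
ΔP/P ≈ +0.077884 + 0.0040384 = +0.081923 = +8.1923%.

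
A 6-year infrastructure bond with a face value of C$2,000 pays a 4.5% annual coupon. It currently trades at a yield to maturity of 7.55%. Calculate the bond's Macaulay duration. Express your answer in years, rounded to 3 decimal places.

Periodic yield y = 0.0755. Discount each cash flow and weight by its year:
  t   CF        PV=CF/(1+0.0755)^t    t·PV
  1        90.00        83.6820        83.6820
  2        90.00        77.8075       155.6151
  3        90.00        72.3455       217.0364
  4        90.00        67.2668       269.0673
  5        90.00        62.5447       312.7234
  6     2,090.00     1,350.4664     8,102.7987
  Σ                  1,714.1130     9,140.9228
Price P = Σ PV = 1,714.1130.
Macaulay duration = Σ(t·PV) / P = 9,140.9228 / 1,714.1130 = 5.33274 years.

5.333 years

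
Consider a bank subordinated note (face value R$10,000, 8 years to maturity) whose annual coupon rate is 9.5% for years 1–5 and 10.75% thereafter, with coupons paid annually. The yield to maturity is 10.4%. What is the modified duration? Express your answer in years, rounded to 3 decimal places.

5.358 years

Periodic yield y = 0.104. First find Macaulay duration:
  t   CF        PV=CF/(1+0.104)^t    t·PV
  1       950.00       860.5072       860.5072
  2       950.00       779.4450     1,558.8899
  3       950.00       706.0190     2,118.0570
  4       950.00       639.5100     2,558.0398
  5       950.00       579.2663     2,896.3313
  6     1,075.00       593.7369     3,562.4213
  7     1,075.00       537.8051     3,764.6360
  8    11,075.00     5,018.6990    40,149.5919
  Σ                  9,714.9884    57,468.4744
P = 9,714.9884; Macaulay duration = 57,468.4744 / 9,714.9884 = 5.91544 years.
Modified duration = D_Mac / (1 + y) = 5.91544 / 1.104 = 5.35819 years.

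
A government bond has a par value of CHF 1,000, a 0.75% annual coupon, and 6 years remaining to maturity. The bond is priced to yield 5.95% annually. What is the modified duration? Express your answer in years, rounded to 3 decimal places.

Periodic yield y = 0.0595. First find Macaulay duration:
  t   CF        PV=CF/(1+0.0595)^t    t·PV
  1         7.50         7.0788         7.0788
  2         7.50         6.6813        13.3625
  3         7.50         6.3061        18.9182
  4         7.50         5.9519        23.8077
  5         7.50         5.6177        28.0884
  6     1,007.50       712.2612     4,273.5672
  Σ                    743.8969     4,364.8228
P = 743.8969; Macaulay duration = 4,364.8228 / 743.8969 = 5.86751 years.
Modified duration = D_Mac / (1 + y) = 5.86751 / 1.0595 = 5.53800 years.

5.538 years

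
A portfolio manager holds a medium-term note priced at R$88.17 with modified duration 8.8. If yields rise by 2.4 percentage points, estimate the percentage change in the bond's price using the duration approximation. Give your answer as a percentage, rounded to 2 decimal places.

Duration approximation: ΔP/P ≈ -D_mod · Δy = -8.8 × (+0.024) = -0.211200.
As a percentage: -21.1200%.

-21.12%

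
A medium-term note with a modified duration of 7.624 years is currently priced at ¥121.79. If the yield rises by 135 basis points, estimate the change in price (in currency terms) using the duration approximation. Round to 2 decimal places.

-¥12.54

Duration approximation: ΔP/P ≈ -D_mod · Δy = -7.624 × (+0.0135) = -0.102924.
ΔP ≈ 121.79 × (-0.102924) = -12.53511396.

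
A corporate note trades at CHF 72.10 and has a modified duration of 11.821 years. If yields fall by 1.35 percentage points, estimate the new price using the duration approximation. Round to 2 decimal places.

CHF 83.61

Duration approximation: ΔP/P ≈ -D_mod · Δy = -11.821 × (-0.0135) = +0.1595835.
New price ≈ 72.10 × (1 + 0.1595835) = 83.60597035.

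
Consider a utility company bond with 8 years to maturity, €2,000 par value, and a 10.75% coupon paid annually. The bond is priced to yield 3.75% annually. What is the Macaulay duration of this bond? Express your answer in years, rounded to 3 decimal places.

Periodic yield y = 0.0375. Discount each cash flow and weight by its year:
  t   CF        PV=CF/(1+0.0375)^t    t·PV
  1       215.00       207.2289       207.2289
  2       215.00       199.7387       399.4774
  3       215.00       192.5192       577.5577
  4       215.00       185.5607       742.2429
  5       215.00       178.8537       894.2685
  6       215.00       172.3891     1,034.3347
  7       215.00       166.1582     1,163.1072
  8     2,215.00     1,649.9428    13,199.5424
  Σ                  2,952.3914    18,217.7597
Price P = Σ PV = 2,952.3914.
Macaulay duration = Σ(t·PV) / P = 18,217.7597 / 2,952.3914 = 6.17051 years.

6.171 years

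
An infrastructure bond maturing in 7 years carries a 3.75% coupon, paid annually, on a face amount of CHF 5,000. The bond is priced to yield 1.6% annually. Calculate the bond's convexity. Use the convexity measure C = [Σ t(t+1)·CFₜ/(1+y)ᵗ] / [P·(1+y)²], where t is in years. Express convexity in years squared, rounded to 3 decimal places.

47.436

With y = 0.016:
  t   CF        PV=CF/(1+0.016)^t    t·PV        t(t+1)·PV
  1       187.50       184.5472       184.5472         369.0945
  2       187.50       181.6410       363.2820       1,089.8459
  3       187.50       178.7805       536.3415       2,145.3660
  4       187.50       175.9651       703.8602       3,519.3012
  5       187.50       173.1940       865.9698       5,195.8187
  6       187.50       170.4665     1,022.7990       7,159.5927
  7     5,187.50     4,641.9681    32,493.7769     259,950.2151
  Σ                  5,706.5624    36,170.5766     279,429.2340
P = 5,706.5624.
Convexity = Σ t(t+1)·PV / [P·(1+y)²] = 279,429.2340 / (5,706.5624 × 1.032256) = 47.43620.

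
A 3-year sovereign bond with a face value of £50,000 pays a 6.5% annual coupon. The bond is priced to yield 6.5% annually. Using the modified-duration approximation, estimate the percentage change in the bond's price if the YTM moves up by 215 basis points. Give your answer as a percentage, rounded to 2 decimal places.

Periodic yield y = 0.065. Modified duration first:
  t   CF        PV=CF/(1+0.065)^t    t·PV
  1     3,250.00     3,051.6432     3,051.6432
  2     3,250.00     2,865.3927     5,730.7853
  3    53,250.00    44,082.9641   132,248.8924
  Σ                 50,000.0000   141,031.3209
P = 50,000.0000; D_Mac = 2.82063 yrs; D_mod = 2.82063/(1+0.065) = 2.64848 yrs.
ΔP/P ≈ -D_mod · Δy = -2.64848 × (+0.0215) = -0.056942 = -5.6942%.

-5.69%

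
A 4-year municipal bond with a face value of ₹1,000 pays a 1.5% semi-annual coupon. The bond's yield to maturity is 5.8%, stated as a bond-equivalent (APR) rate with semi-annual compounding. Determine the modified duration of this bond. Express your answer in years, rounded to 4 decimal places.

3.7768 years

Periodic yield y = 0.029. First find Macaulay duration:
  t   CF        PV=CF/(1+0.029)^t    t·PV
  1         7.50         7.2886         7.2886
  2         7.50         7.0832        14.1664
  3         7.50         6.8836        20.6508
  4         7.50         6.6896        26.7584
  5         7.50         6.5011        32.5053
  6         7.50         6.3178        37.9071
  7         7.50         6.1398        42.9785
  8     1,007.50       801.5342     6,412.2736
  Σ                    848.4379     6,594.5287
P = 848.4379; Macaulay duration = 6,594.5287 / 848.4379 = 7.77255 half-year periods = 3.88628 years.
Modified duration = D_Mac / (1 + y) = 3.88628 / 1.029 = 3.77675 years.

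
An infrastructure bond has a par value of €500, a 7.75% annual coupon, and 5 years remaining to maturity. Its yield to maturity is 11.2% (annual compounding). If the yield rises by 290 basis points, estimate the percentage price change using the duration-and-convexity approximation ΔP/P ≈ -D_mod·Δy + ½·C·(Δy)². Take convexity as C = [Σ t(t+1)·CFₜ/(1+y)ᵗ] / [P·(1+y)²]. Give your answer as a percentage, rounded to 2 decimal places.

With y = 0.112:
  t   CF        PV=CF/(1+0.112)^t    t·PV        t(t+1)·PV
  1        38.75        34.8471        34.8471          69.6942
  2        38.75        31.3373        62.6747         188.0240
  3        38.75        28.1811        84.5432         338.1727
  4        38.75        25.3427       101.3707         506.8536
  5       538.75       316.8570     1,584.2851       9,505.7109
  Σ                    436.5652     1,867.7209      10,608.4555
P = 436.5652; D_Mac = 4.27822 yrs; D_mod = 3.84732 yrs; C = 19.65140.
Duration effect: -3.84732 × (+0.029) = -0.111572
Convexity effect: 0.5 × 19.65140 × (0.029)² = +0.0082634
ΔP/P ≈ -0.111572 + 0.0082634 = -0.103309 = -10.3309%.

-10.33%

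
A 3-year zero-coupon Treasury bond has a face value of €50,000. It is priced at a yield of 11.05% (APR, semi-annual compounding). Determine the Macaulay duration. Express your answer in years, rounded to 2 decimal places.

A zero-coupon bond has a single cash flow at maturity, so its Macaulay duration equals its maturity: 3 years.
(Equivalently: 6 semi-annual periods ÷ 2 = 3 years.)

3.00 years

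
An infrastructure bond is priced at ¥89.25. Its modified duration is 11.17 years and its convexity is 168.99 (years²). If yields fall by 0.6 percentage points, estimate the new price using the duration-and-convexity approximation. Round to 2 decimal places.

Duration effect: -D_mod·Δy = -11.17 × (-0.006) = +0.067020
Convexity effect: ½·C·(Δy)² = 0.5 × 168.99 × (-0.006)² = +0.00304182
ΔP/P ≈ +0.067020 + 0.00304182 = +0.07006182
New price ≈ 89.25 × (1 + 0.07006182) = 95.503017435.

¥95.50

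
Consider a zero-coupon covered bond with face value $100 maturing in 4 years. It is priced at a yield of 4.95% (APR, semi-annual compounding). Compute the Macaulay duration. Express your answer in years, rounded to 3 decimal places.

A zero-coupon bond has a single cash flow at maturity, so its Macaulay duration equals its maturity: 4 years.
(Equivalently: 8 semi-annual periods ÷ 2 = 4 years.)

4.000 years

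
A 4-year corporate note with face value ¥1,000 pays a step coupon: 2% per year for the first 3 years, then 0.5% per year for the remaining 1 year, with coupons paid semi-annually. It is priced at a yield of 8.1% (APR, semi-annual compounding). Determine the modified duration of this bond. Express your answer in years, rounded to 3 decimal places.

Periodic yield y = 0.0405. First find Macaulay duration:
  t   CF        PV=CF/(1+0.0405)^t    t·PV
  1        10.00         9.6108         9.6108
  2        10.00         9.2367        18.4734
  3        10.00         8.8772        26.6315
  4        10.00         8.5316        34.1265
  5        10.00         8.1995        40.9977
  6        10.00         7.8804        47.2823
  7         2.50         1.8934        13.2539
  8     1,002.50       729.7056     5,837.6451
  Σ                    783.9352     6,028.0211
P = 783.9352; Macaulay duration = 6,028.0211 / 783.9352 = 7.68944 half-year periods = 3.84472 years.
Modified duration = D_Mac / (1 + y) = 3.84472 / 1.0405 = 3.69507 years.

3.695 years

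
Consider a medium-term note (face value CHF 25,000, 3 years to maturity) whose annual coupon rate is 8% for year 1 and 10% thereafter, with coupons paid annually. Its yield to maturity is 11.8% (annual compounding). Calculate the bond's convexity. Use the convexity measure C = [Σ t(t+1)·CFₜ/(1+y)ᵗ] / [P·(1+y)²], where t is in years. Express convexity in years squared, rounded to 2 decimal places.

With y = 0.118:
  t   CF        PV=CF/(1+0.118)^t    t·PV        t(t+1)·PV
  1     2,000.00     1,788.9088     1,788.9088       3,577.8175
  2     2,500.00     2,000.1216     4,000.2432      12,000.7296
  3    27,500.00    19,679.1929    59,037.5788     236,150.3150
  Σ                 23,468.2233    64,826.7307     251,728.8622
P = 23,468.2233.
Convexity = Σ t(t+1)·PV / [P·(1+y)²] = 251,728.8622 / (23,468.2233 × 1.249924) = 8.58162.

8.58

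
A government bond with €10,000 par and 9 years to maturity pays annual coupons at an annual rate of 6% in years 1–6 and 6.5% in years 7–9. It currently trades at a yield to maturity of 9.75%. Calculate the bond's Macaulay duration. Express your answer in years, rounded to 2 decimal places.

Periodic yield y = 0.0975. Discount each cash flow and weight by its year:
  t   CF        PV=CF/(1+0.0975)^t    t·PV
  1       600.00       546.6970       546.6970
  2       600.00       498.1294       996.2588
  3       600.00       453.8765     1,361.6294
  4       600.00       413.5549     1,654.2195
  5       600.00       376.8154     1,884.0768
  6       600.00       343.3397     2,060.0385
  7       650.00       338.9079     2,372.3551
  8       650.00       308.7999     2,470.3991
  9    10,650.00     4,610.0841    41,490.7568
  Σ                  7,890.2047    54,836.4310
Price P = Σ PV = 7,890.2047.
Macaulay duration = Σ(t·PV) / P = 54,836.4310 / 7,890.2047 = 6.94994 years.

6.95 years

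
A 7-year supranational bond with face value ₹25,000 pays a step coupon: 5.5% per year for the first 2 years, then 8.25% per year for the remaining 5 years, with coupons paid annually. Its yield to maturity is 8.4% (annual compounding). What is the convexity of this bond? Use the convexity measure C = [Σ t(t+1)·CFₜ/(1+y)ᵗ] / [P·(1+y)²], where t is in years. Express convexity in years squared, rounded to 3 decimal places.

36.630

With y = 0.084:
  t   CF        PV=CF/(1+0.084)^t    t·PV        t(t+1)·PV
  1     1,375.00     1,268.4502     1,268.4502       2,536.9004
  2     1,375.00     1,170.1570     2,340.3140       7,020.9420
  3     2,062.50     1,619.2209     4,857.6628      19,430.6512
  4     2,062.50     1,493.7463     5,974.9850      29,874.9250
  5     2,062.50     1,377.9947     6,889.9735      41,339.8409
  6     2,062.50     1,271.2128     7,627.2769      53,390.9384
  7    27,062.50    15,387.3183   107,711.2283     861,689.8261
  Σ                 23,588.1002   136,669.8907   1,015,284.0240
P = 23,588.1002.
Convexity = Σ t(t+1)·PV / [P·(1+y)²] = 1,015,284.0240 / (23,588.1002 × 1.175056) = 36.62992.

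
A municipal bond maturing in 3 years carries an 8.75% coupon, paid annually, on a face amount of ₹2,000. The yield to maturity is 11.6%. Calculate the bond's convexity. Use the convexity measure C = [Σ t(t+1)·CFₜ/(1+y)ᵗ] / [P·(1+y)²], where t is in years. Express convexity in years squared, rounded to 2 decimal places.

8.60

With y = 0.116:
  t   CF        PV=CF/(1+0.116)^t    t·PV        t(t+1)·PV
  1       175.00       156.8100       156.8100         313.6201
  2       175.00       140.5108       281.0216         843.0647
  3     2,175.00     1,564.8282     4,694.4847      18,777.9390
  Σ                  1,862.1491     5,132.3164      19,934.6238
P = 1,862.1491.
Convexity = Σ t(t+1)·PV / [P·(1+y)²] = 19,934.6238 / (1,862.1491 × 1.245456) = 8.59538.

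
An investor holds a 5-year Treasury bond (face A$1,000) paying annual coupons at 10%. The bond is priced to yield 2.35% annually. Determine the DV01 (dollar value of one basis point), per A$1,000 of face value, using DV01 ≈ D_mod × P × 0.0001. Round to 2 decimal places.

A$0.57

Periodic yield y = 0.0235.
  t   CF        PV=CF/(1+0.0235)^t    t·PV
  1       100.00        97.7040        97.7040
  2       100.00        95.4606       190.9213
  3       100.00        93.2688       279.8064
  4       100.00        91.1273       364.5093
  5     1,100.00       979.3850     4,896.9250
  Σ                  1,356.9457     5,829.8660
P = 1,356.9457; D_Mac = 4.29631 yrs; D_mod = 4.19767 yrs.
DV01 ≈ 4.19767 × 1,356.9457 × 0.0001 = 0.569601.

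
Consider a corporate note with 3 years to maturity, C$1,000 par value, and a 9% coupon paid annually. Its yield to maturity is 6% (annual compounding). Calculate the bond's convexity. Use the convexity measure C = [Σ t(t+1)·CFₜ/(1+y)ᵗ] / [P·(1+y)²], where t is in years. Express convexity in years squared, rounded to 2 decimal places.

With y = 0.06:
  t   CF        PV=CF/(1+0.06)^t    t·PV        t(t+1)·PV
  1        90.00        84.9057        84.9057         169.8113
  2        90.00        80.0997       160.1994         480.5981
  3     1,090.00       915.1850     2,745.5551      10,982.2202
  Σ                  1,080.1904     2,990.6601      11,632.6296
P = 1,080.1904.
Convexity = Σ t(t+1)·PV / [P·(1+y)²] = 11,632.6296 / (1,080.1904 × 1.123600) = 9.58442.

9.58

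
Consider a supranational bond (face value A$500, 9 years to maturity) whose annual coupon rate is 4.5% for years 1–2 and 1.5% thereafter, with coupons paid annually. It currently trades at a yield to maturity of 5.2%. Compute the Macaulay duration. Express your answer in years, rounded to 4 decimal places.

Periodic yield y = 0.052. Discount each cash flow and weight by its year:
  t   CF        PV=CF/(1+0.052)^t    t·PV
  1        22.50        21.3878        21.3878
  2        22.50        20.3306        40.6613
  3         7.50         6.4419        19.3257
  4         7.50         6.1235        24.4939
  5         7.50         5.8208        29.1040
  6         7.50         5.5331        33.1985
  7         7.50         5.2596        36.8171
  8         7.50         4.9996        39.9968
  9       507.50       321.5840     2,894.2557
  Σ                    397.4809     3,139.2408
Price P = Σ PV = 397.4809.
Macaulay duration = Σ(t·PV) / P = 3,139.2408 / 397.4809 = 7.89784 years.

7.8978 years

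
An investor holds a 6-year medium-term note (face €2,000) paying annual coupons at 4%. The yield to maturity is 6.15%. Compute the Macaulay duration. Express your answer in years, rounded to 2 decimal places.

5.42 years

Periodic yield y = 0.0615. Discount each cash flow and weight by its year:
  t   CF        PV=CF/(1+0.0615)^t    t·PV
  1        80.00        75.3650        75.3650
  2        80.00        70.9986       141.9973
  3        80.00        66.8852       200.6556
  4        80.00        63.0101       252.0403
  5        80.00        59.3595       296.7973
  6     2,080.00     1,453.9295     8,723.5769
  Σ                  1,789.5479     9,690.4324
Price P = Σ PV = 1,789.5479.
Macaulay duration = Σ(t·PV) / P = 9,690.4324 / 1,789.5479 = 5.41502 years.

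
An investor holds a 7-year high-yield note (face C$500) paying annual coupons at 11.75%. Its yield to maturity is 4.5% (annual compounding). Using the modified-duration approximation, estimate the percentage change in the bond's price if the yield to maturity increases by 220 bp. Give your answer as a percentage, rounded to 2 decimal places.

Periodic yield y = 0.045. Modified duration first:
  t   CF        PV=CF/(1+0.045)^t    t·PV
  1        58.75        56.2201        56.2201
  2        58.75        53.7991       107.5983
  3        58.75        51.4824       154.4473
  4        58.75        49.2655       197.0619
  5        58.75        47.1440       235.7200
  6        58.75        45.1139       270.6832
  7       558.75       410.5854     2,874.0978
  Σ                    713.6104     3,895.8286
P = 713.6104; D_Mac = 5.45932 yrs; D_mod = 5.45932/(1+0.045) = 5.22423 yrs.
ΔP/P ≈ -D_mod · Δy = -5.22423 × (+0.022) = -0.114933 = -11.4933%.

-11.49%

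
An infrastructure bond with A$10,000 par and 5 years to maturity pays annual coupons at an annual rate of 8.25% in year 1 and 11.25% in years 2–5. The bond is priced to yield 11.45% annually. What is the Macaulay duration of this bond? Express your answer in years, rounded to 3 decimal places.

Periodic yield y = 0.1145. Discount each cash flow and weight by its year:
  t   CF        PV=CF/(1+0.1145)^t    t·PV
  1       825.00       740.2423       740.2423
  2     1,125.00       905.7167     1,811.4334
  3     1,125.00       812.6664     2,437.9992
  4     1,125.00       729.1758     2,916.7031
  5    11,125.00     6,469.9311    32,349.6555
  Σ                  9,657.7322    40,256.0334
Price P = Σ PV = 9,657.7322.
Macaulay duration = Σ(t·PV) / P = 40,256.0334 / 9,657.7322 = 4.16827 years.

4.168 years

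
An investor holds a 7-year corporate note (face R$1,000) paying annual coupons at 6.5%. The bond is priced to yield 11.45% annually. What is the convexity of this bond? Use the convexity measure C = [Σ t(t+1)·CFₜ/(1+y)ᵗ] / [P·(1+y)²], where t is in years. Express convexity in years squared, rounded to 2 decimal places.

With y = 0.1145:
  t   CF        PV=CF/(1+0.1145)^t    t·PV        t(t+1)·PV
  1        65.00        58.3221        58.3221         116.6442
  2        65.00        52.3303       104.6606         313.9818
  3        65.00        46.9541       140.8622         563.4487
  4        65.00        42.1302       168.5206         842.6031
  5        65.00        37.8018       189.0092       1,134.0553
  6        65.00        33.9182       203.5093       1,424.5648
  7     1,065.00       498.6423     3,490.4959      27,923.9676
  Σ                    770.0990     4,355.3799      32,319.2656
P = 770.0990.
Convexity = Σ t(t+1)·PV / [P·(1+y)²] = 32,319.2656 / (770.0990 × 1.242110) = 33.78740.

33.79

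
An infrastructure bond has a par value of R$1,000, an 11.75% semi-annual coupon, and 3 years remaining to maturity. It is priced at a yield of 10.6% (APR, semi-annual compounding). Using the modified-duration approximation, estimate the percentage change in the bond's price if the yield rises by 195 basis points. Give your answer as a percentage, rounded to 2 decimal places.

-4.85%

Periodic yield y = 0.053. Modified duration first:
  t   CF        PV=CF/(1+0.053)^t    t·PV
  1        58.75        55.7930        55.7930
  2        58.75        52.9848       105.9696
  3        58.75        50.3179       150.9538
  4        58.75        47.7853       191.1412
  5        58.75        45.3802       226.9008
  6     1,058.75       776.6462     4,659.8769
  Σ                  1,028.9073     5,390.6353
P = 1,028.9073; D_Mac = 5.23918 half-year periods = 2.61959 yrs; D_mod = 2.61959/(1+0.053) = 2.48774 yrs.
ΔP/P ≈ -D_mod · Δy = -2.48774 × (+0.0195) = -0.048511 = -4.8511%.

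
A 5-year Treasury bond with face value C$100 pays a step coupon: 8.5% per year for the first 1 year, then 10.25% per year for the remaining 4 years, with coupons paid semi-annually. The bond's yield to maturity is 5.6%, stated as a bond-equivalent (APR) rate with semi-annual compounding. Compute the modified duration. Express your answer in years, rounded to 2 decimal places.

Periodic yield y = 0.028. First find Macaulay duration:
  t   CF        PV=CF/(1+0.028)^t    t·PV
  1        4.250         4.1342         4.1342
  2        4.250         4.0216         8.0433
  3        5.125         4.7175        14.1526
  4        5.125         4.5890        18.3561
  5        5.125         4.4640        22.3202
  6        5.125         4.3425        26.0547
  7        5.125         4.2242        29.5692
  8        5.125         4.1091        32.8730
  9        5.125         3.9972        35.9748
  10     105.125        79.7581       797.5811
  Σ                    118.3575       989.0593
P = 118.3575; Macaulay duration = 989.0593 / 118.3575 = 8.35654 half-year periods = 4.17827 years.
Modified duration = D_Mac / (1 + y) = 4.17827 / 1.028 = 4.06446 years.

4.06 years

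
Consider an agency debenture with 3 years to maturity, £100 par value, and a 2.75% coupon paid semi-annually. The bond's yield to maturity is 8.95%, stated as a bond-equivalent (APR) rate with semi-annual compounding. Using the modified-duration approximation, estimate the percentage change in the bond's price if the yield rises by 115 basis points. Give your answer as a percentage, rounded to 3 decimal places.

Periodic yield y = 0.04475. Modified duration first:
  t   CF        PV=CF/(1+0.04475)^t    t·PV
  1        1.375         1.3161         1.3161
  2        1.375         1.2597         2.5195
  3        1.375         1.2058         3.6173
  4        1.375         1.1541         4.6165
  5        1.375         1.1047         5.5235
  6      101.375        77.9573       467.7436
  Σ                     83.9977       485.3364
P = 83.9977; D_Mac = 5.77797 half-year periods = 2.88899 yrs; D_mod = 2.88899/(1+0.04475) = 2.76524 yrs.
ΔP/P ≈ -D_mod · Δy = -2.76524 × (+0.0115) = -0.031800 = -3.1800%.

-3.180%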